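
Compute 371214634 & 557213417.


0b10110001000000100100100101010 & 0b100001001101100110011011101001 = 0b1000000100000000101000 = 2113576

2113576


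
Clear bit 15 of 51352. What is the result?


51352 & ~(1 << 15) = 18584

18584


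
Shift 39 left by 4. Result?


0b100111 << 4 = 0b1001110000 = 624

624


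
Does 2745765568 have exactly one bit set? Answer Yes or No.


0b10100011101010010000111011000000. Multiple bits set => No

No


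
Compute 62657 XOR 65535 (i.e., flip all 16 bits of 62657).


62657 ^ 65535 = 2878

2878


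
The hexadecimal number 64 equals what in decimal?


64 hex = 100 decimal

100


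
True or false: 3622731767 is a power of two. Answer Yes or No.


0b11010111111011100111111111110111. Multiple bits set => No

No


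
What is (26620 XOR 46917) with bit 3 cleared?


Step 1: 26620 ^ 46917 = 53433
Step 2: 53433 & ~(1 << 3) = 53425

53425


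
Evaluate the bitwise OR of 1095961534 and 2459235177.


0b1000001010100110000101110111110 | 0b10010010100101001111001101101001 = 0b11010011110101111111101111111111 = 3554147327

3554147327


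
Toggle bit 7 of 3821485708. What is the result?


3821485708 ^ (1 << 7) = 3821485708 ^ 128 = 3821485580

3821485580


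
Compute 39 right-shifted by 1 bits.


0b100111 >> 1 = 0b10011 = 19

19


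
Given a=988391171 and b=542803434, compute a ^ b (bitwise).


988391171 ^ 542803434 = 447947497

447947497


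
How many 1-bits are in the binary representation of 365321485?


0b10101110001100101110100001101 has 15 set bits

15


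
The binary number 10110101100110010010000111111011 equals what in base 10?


10110101100110010010000111111011 in decimal = 3046711803

3046711803


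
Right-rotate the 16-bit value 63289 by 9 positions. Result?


Rotate 0b1111011100111001 right by 9 (16-bit) = 0b1001110011111011 = 40187

40187


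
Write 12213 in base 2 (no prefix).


12213 = 10111110110101 in binary

10111110110101


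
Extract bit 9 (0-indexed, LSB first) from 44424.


0b1010110110001000, position 9 = 0

0


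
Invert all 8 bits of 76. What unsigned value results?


76 ^ 255 = 179

179


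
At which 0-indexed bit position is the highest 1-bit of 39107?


0b1001100011000011. Highest set bit at position 15

15


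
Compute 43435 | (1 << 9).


43435 | (1 << 9) = 43435 | 512 = 43947

43947


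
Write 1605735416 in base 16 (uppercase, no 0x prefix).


1605735416 = 5FB593F8 hex

5FB593F8


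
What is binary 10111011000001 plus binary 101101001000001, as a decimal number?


10111011000001 + 101101001000001 = 1000100100000010 = 35074

35074


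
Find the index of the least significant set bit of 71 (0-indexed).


0b1000111. Lowest set bit at position 0

0


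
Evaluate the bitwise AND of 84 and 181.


0b1010100 & 0b10110101 = 0b10100 = 20

20


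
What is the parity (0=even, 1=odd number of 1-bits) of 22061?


0b101011000101101 has 8 ones => parity 0

0


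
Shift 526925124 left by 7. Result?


0b11111011010000011110101000100 << 7 = 0b111110110100000111101010001000000000 = 67446415872

67446415872


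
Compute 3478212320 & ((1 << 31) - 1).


3478212320 & 2147483647 = 1330728672

1330728672


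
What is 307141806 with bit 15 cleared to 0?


307141806 & ~(1 << 15) = 307109038

307109038


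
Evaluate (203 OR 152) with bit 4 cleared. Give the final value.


Step 1: 203 | 152 = 219
Step 2: 219 & ~(1 << 4) = 203

203


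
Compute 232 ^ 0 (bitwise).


0b11101000 ^ 0b0 = 0b11101000 = 232

232


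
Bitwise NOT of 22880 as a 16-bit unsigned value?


~0b101100101100000 = 0b1010011010011111 = 42655 (16-bit unsigned)

42655


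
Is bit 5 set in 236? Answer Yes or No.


0b11101100, bit 5 = 1. Yes

Yes


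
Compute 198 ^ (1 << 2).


198 ^ (1 << 2) = 198 ^ 4 = 194

194


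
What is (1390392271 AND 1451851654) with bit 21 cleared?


Step 1: 1390392271 & 1451851654 = 1384723334
Step 2: 1384723334 & ~(1 << 21) = 1384723334

1384723334


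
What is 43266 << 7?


0b1010100100000010 << 7 = 0b10101001000000100000000 = 5538048

5538048


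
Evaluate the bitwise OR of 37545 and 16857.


0b1001001010101001 | 0b100000111011001 = 0b1101001111111001 = 54265

54265


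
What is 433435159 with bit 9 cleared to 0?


433435159 & ~(1 << 9) = 433434647

433434647


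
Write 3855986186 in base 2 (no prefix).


3855986186 = 11100101110101011010111000001010 in binary

11100101110101011010111000001010


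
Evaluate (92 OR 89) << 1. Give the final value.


Step 1: 92 | 89 = 93
Step 2: 93 << 1 = 186

186


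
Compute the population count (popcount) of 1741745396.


0b1100111110100001110110011110100 has 18 set bits

18


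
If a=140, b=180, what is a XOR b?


140 ^ 180 = 56

56


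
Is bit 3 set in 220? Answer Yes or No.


0b11011100, bit 3 = 1. Yes

Yes


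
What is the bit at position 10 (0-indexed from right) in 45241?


0b1011000010111001, position 10 = 0

0


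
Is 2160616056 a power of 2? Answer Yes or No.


0b10000000110010000110001001111000. Multiple bits set => No

No


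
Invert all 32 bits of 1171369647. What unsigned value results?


1171369647 ^ 4294967295 = 3123597648

3123597648


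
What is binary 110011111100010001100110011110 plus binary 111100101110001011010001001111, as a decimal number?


110011111100010001100110011110 + 111100101110001011010001001111 = 1110000101010011100110111101101 = 1890176493

1890176493


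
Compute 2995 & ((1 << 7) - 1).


2995 & 127 = 51

51


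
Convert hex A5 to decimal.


A5 hex = 165 decimal

165


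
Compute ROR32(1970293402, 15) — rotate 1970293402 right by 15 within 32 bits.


Rotate 0b1110101011100000100101010011010 right by 15 (32-bit) = 0b10010101001101001110101011100000 = 2503273184

2503273184


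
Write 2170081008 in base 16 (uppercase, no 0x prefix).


2170081008 = 8158CEF0 hex

8158CEF0


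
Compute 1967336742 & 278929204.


0b1110101010000110010110100100110 & 0b10000101000000001111100110100 = 0b10000000000000000110100100100 = 268438820

268438820


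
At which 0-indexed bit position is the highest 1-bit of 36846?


0b1000111111101110. Highest set bit at position 15

15


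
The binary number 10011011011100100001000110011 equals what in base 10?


10011011011100100001000110011 in decimal = 325993011

325993011


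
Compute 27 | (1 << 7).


27 | (1 << 7) = 27 | 128 = 155

155


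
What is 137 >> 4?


0b10001001 >> 4 = 0b1000 = 8

8


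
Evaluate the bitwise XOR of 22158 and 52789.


0b101011010001110 ^ 0b1100111000110101 = 0b1001100010111011 = 39099

39099


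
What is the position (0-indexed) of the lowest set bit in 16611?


0b100000011100011. Lowest set bit at position 0

0


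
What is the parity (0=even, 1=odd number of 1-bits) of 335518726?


0b10011111111111001110000000110 has 17 ones => parity 1

1


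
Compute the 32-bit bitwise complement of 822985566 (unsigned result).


~0b110001000011011100001101011110 = 0b11001110111100100011110010100001 = 3471981729 (32-bit unsigned)

3471981729


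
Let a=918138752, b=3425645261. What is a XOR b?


918138752 ^ 3425645261 = 4204174669

4204174669


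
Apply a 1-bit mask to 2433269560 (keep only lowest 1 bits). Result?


2433269560 & 1 = 0

0


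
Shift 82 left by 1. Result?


0b1010010 << 1 = 0b10100100 = 164

164


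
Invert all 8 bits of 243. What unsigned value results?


243 ^ 255 = 12

12


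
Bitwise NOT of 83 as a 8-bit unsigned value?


~0b1010011 = 0b10101100 = 172 (8-bit unsigned)

172


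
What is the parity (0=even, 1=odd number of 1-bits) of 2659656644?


0b10011110100001110010001111000100 has 15 ones => parity 1

1


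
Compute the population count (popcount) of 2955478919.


0b10110000001010010000011110000111 has 13 set bits

13


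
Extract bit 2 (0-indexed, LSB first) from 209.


0b11010001, position 2 = 0

0


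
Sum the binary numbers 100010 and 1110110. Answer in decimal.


100010 + 1110110 = 10011000 = 152

152


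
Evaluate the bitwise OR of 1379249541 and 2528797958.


0b1010010001101011010110110000101 | 0b10010110101110100110010100000110 = 0b11010110101111111110110110000111 = 3602902407

3602902407


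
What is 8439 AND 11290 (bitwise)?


0b10000011110111 & 0b10110000011010 = 0b10000000010010 = 8210

8210


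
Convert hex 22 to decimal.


22 hex = 34 decimal

34


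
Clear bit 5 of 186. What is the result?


186 & ~(1 << 5) = 154

154


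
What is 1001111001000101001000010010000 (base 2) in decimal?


1001111001000101001000010010000 in decimal = 1327665296

1327665296


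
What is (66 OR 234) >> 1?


Step 1: 66 | 234 = 234
Step 2: 234 >> 1 = 117

117


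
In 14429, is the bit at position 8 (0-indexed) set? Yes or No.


0b11100001011101, bit 8 = 0. No

No


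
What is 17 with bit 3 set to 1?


17 | (1 << 3) = 17 | 8 = 25

25


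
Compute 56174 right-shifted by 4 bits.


0b1101101101101110 >> 4 = 0b110110110110 = 3510

3510


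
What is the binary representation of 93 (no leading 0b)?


93 = 1011101 in binary

1011101


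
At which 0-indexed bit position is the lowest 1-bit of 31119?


0b111100110001111. Lowest set bit at position 0

0


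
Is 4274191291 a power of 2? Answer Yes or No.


0b11111110110000101111101110111011. Multiple bits set => No

No


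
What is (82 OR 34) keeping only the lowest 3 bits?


Step 1: 82 | 34 = 114
Step 2: 114 & 7 = 2

2


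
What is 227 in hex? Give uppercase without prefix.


227 = E3 hex

E3


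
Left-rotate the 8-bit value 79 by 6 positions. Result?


Rotate 0b1001111 left by 6 (8-bit) = 0b11010011 = 211

211


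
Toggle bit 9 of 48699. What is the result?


48699 ^ (1 << 9) = 48699 ^ 512 = 48187

48187


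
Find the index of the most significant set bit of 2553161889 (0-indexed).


0b10011000001011100010100010100001. Highest set bit at position 31

31


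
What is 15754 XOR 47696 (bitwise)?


0b11110110001010 ^ 0b1011101001010000 = 0b1000011111011010 = 34778

34778


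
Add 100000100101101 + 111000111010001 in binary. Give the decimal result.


100000100101101 + 111000111010001 = 1011001011111110 = 45822

45822


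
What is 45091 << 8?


0b1011000000100011 << 8 = 0b101100000010001100000000 = 11543296

11543296


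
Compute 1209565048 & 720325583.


0b1001000000110000111111101111000 & 0b101010111011110100101111001111 = 0b1000000010000100101101001000 = 134761288

134761288


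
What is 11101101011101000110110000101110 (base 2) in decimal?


11101101011101000110110000101110 in decimal = 3983830062

3983830062


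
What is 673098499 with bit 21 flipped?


673098499 ^ (1 << 21) = 673098499 ^ 2097152 = 675195651

675195651


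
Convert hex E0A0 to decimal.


E0A0 hex = 57504 decimal

57504


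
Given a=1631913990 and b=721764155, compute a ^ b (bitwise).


1631913990 ^ 721764155 = 1245722429

1245722429


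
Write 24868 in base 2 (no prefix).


24868 = 110000100100100 in binary

110000100100100


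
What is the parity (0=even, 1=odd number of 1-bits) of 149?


0b10010101 has 4 ones => parity 0

0


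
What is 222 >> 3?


0b11011110 >> 3 = 0b11011 = 27

27


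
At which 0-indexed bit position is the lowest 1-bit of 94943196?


0b101101010001011011111011100. Lowest set bit at position 2

2


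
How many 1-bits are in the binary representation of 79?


0b1001111 has 5 set bits

5


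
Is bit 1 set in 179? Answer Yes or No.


0b10110011, bit 1 = 1. Yes

Yes


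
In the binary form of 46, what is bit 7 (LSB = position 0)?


0b101110, position 7 = 0

0


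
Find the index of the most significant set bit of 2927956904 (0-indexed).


0b10101110100001010001001110101000. Highest set bit at position 31

31


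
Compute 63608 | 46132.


0b1111100001111000 | 0b1011010000110100 = 0b1111110001111100 = 64636

64636


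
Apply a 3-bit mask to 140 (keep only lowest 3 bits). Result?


140 & 7 = 4

4


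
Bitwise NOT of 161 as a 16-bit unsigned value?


~0b10100001 = 0b1111111101011110 = 65374 (16-bit unsigned)

65374


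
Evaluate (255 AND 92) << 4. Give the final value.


Step 1: 255 & 92 = 92
Step 2: 92 << 4 = 1472

1472


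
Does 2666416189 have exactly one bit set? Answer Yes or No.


0b10011110111011100100100000111101. Multiple bits set => No

No


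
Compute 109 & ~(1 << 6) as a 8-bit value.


109 & ~(1 << 6) = 45

45


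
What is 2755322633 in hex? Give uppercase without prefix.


2755322633 = A43AE309 hex

A43AE309


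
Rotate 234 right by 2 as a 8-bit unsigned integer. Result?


Rotate 0b11101010 right by 2 (8-bit) = 0b10111010 = 186

186


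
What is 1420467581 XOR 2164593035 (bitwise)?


0b1010100101010101001110101111101 ^ 0b10000001000001010001000110001011 = 0b11010101101011111000110011110110 = 3585051894

3585051894


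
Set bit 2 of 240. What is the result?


240 | (1 << 2) = 240 | 4 = 244

244


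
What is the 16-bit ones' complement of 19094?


19094 ^ 65535 = 46441

46441


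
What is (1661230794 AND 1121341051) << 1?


Step 1: 1661230794 & 1121341051 = 1107578442
Step 2: 1107578442 << 1 = 2215156884

2215156884


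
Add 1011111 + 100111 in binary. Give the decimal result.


1011111 + 100111 = 10000110 = 134

134


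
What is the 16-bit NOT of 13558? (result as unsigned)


~0b11010011110110 = 0b1100101100001001 = 51977 (16-bit unsigned)

51977


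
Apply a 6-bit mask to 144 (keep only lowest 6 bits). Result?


144 & 63 = 16

16


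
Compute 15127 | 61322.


0b11101100010111 | 0b1110111110001010 = 0b1111111110011111 = 65439

65439


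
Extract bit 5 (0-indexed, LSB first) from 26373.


0b110011100000101, position 5 = 0

0


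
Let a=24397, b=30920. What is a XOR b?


24397 ^ 30920 = 10117

10117


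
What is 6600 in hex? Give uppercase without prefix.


6600 = 19C8 hex

19C8


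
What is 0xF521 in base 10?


F521 hex = 62753 decimal

62753


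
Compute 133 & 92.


0b10000101 & 0b1011100 = 0b100 = 4

4


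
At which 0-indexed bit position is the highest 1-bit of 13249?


0b11001111000001. Highest set bit at position 13

13


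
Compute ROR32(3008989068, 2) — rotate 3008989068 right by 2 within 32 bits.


Rotate 0b10110011010110011000011110001100 right by 2 (32-bit) = 0b101100110101100110000111100011 = 752247267

752247267


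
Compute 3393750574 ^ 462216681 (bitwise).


0b11001010010010001000011000101110 ^ 0b11011100011001101110111101001 = 0b11010001110001000101101111000111 = 3519306695

3519306695


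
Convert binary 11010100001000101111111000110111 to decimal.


11010100001000101111111000110111 in decimal = 3559063095

3559063095


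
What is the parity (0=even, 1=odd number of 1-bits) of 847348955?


0b110010100000011000010011011011 has 13 ones => parity 1

1


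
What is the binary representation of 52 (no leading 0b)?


52 = 110100 in binary

110100


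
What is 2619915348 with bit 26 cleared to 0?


2619915348 & ~(1 << 26) = 2552806484

2552806484


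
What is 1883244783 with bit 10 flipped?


1883244783 ^ (1 << 10) = 1883244783 ^ 1024 = 1883245807

1883245807


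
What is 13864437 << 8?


0b110100111000110111110101 << 8 = 0b11010011100011011111010100000000 = 3549295872

3549295872


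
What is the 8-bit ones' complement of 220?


220 ^ 255 = 35

35


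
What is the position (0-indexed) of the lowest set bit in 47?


0b101111. Lowest set bit at position 0

0


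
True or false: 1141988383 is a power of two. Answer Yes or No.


0b1000100000100010101110000011111. Multiple bits set => No

No


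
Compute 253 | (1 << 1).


253 | (1 << 1) = 253 | 2 = 255

255


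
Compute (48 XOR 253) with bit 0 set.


Step 1: 48 ^ 253 = 205
Step 2: 205 | (1 << 0) = 205 | 1 = 205

205


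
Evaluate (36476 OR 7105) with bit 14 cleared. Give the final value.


Step 1: 36476 | 7105 = 40957
Step 2: 40957 & ~(1 << 14) = 40957

40957


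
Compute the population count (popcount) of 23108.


0b101101001000100 has 6 set bits

6


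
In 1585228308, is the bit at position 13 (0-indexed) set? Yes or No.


0b1011110011111001010101000010100, bit 13 = 1. Yes

Yes


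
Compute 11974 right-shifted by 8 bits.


0b10111011000110 >> 8 = 0b101110 = 46

46


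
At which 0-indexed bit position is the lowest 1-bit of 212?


0b11010100. Lowest set bit at position 2

2


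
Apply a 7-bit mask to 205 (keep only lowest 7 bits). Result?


205 & 127 = 77

77


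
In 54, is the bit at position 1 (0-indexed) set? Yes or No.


0b110110, bit 1 = 1. Yes

Yes


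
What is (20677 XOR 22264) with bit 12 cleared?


Step 1: 20677 ^ 22264 = 1597
Step 2: 1597 & ~(1 << 12) = 1597

1597


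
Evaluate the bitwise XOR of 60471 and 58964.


0b1110110000110111 ^ 0b1110011001010100 = 0b101001100011 = 2659

2659


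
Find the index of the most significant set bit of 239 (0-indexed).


0b11101111. Highest set bit at position 7

7


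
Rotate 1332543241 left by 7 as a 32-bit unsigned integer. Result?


Rotate 0b1001111011011001111111100001001 left by 7 (32-bit) = 0b10110110011111111000010010100111 = 3061810343

3061810343


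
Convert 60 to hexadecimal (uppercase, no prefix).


60 = 3C hex

3C


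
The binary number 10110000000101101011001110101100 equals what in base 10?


10110000000101101011001110101100 in decimal = 2954277804

2954277804


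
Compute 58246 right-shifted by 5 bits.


0b1110001110000110 >> 5 = 0b11100011100 = 1820

1820


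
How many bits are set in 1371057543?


0b1010001101110001010110110000111 has 16 set bits

16


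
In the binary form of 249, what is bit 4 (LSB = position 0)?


0b11111001, position 4 = 1

1


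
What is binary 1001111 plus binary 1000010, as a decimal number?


1001111 + 1000010 = 10010001 = 145

145


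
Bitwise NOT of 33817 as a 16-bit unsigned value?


~0b1000010000011001 = 0b111101111100110 = 31718 (16-bit unsigned)

31718


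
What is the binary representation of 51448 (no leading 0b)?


51448 = 1100100011111000 in binary

1100100011111000


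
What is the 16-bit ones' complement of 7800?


7800 ^ 65535 = 57735

57735


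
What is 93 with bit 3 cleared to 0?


93 & ~(1 << 3) = 85

85


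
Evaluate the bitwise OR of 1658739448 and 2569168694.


0b1100010110111100101101011111000 | 0b10011001001000100110011100110110 = 0b11111011111111100111111111111110 = 4227760126

4227760126


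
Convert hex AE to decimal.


AE hex = 174 decimal

174


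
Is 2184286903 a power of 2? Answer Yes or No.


0b10000010001100011001001010110111. Multiple bits set => No

No


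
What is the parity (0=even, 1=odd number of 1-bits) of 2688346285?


0b10100000001111001110100010101101 has 15 ones => parity 1

1


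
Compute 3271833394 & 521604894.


0b11000011000001000011011100110010 & 0b11111000101110000111100011110 = 0b11000001000000011100010010 = 50595602

50595602


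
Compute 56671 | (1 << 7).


56671 | (1 << 7) = 56671 | 128 = 56799

56799


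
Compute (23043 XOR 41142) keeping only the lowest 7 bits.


Step 1: 23043 ^ 41142 = 64181
Step 2: 64181 & 127 = 53

53


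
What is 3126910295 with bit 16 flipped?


3126910295 ^ (1 << 16) = 3126910295 ^ 65536 = 3126975831

3126975831


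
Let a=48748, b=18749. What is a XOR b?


48748 ^ 18749 = 63313

63313


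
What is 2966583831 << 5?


0b10110000110100100111101000010111 << 5 = 0b1011000011010010011110100001011100000 = 94930682592

94930682592


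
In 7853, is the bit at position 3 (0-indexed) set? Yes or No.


0b1111010101101, bit 3 = 1. Yes

Yes


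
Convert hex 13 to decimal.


13 hex = 19 decimal

19


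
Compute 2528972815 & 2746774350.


0b10010110101111010001000000001111 & 0b10100011101110000111001101001110 = 0b10000010101110000001000000001110 = 2193100814

2193100814


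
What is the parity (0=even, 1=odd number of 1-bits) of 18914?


0b100100111100010 has 7 ones => parity 1

1


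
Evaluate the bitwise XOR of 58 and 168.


0b111010 ^ 0b10101000 = 0b10010010 = 146

146


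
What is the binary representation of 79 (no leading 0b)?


79 = 1001111 in binary

1001111


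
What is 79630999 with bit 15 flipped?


79630999 ^ (1 << 15) = 79630999 ^ 32768 = 79663767

79663767


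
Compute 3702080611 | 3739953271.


0b11011100101010010100010001100011 | 0b11011110111010110010100001110111 = 0b11011110111010110110110001110111 = 3739970679

3739970679


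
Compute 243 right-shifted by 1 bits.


0b11110011 >> 1 = 0b1111001 = 121

121


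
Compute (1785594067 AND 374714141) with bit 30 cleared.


Step 1: 1785594067 & 374714141 = 38010897
Step 2: 38010897 & ~(1 << 30) = 38010897

38010897


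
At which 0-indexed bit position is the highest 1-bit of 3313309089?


0b11000101011111010001010110100001. Highest set bit at position 31

31


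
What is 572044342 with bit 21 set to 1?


572044342 | (1 << 21) = 572044342 | 2097152 = 574141494

574141494


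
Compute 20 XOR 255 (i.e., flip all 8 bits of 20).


20 ^ 255 = 235

235


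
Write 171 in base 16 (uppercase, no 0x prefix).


171 = AB hex

AB


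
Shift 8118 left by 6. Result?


0b1111110110110 << 6 = 0b1111110110110000000 = 519552

519552


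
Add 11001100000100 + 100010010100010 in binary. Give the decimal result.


11001100000100 + 100010010100010 = 111011110100110 = 30630

30630


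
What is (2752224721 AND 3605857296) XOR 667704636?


Step 1: 2752224721 & 3605857296 = 2215183376
Step 2: 2215183376 ^ 667704636 = 2747619628

2747619628


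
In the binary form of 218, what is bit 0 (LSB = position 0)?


0b11011010, position 0 = 0

0


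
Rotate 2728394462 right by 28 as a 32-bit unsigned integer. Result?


Rotate 0b10100010100111111111111011011110 right by 28 (32-bit) = 0b101001111111111110110111101010 = 704638442

704638442


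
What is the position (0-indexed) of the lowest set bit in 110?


0b1101110. Lowest set bit at position 1

1


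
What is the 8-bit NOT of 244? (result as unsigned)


~0b11110100 = 0b1011 = 11 (8-bit unsigned)

11


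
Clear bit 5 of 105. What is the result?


105 & ~(1 << 5) = 73

73


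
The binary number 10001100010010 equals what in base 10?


10001100010010 in decimal = 8978

8978


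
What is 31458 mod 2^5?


31458 & 31 = 2

2


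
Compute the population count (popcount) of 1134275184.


0b1000011100110111010101001110000 has 15 set bits

15


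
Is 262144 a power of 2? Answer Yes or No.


0b1000000000000000000. Only one bit set => Yes

Yes


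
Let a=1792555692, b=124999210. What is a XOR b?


1792555692 ^ 124999210 = 1839950982

1839950982


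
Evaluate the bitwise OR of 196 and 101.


0b11000100 | 0b1100101 = 0b11100101 = 229

229


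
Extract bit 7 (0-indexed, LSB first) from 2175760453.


0b10000001101011110111100001000101, position 7 = 0

0


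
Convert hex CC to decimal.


CC hex = 204 decimal

204


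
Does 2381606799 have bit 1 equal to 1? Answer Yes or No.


0b10001101111101000110111110001111, bit 1 = 1. Yes

Yes


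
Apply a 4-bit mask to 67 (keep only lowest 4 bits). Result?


67 & 15 = 3

3


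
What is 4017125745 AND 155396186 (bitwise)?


0b11101111011100000111100101110001 & 0b1001010000110010100001011010 = 0b1001010000000010100001010000 = 155199568

155199568


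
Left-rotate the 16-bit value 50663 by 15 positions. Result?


Rotate 0b1100010111100111 left by 15 (16-bit) = 0b1110001011110011 = 58099

58099


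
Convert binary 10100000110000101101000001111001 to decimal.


10100000110000101101000001111001 in decimal = 2697121913

2697121913


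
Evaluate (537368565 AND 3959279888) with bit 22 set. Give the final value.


Step 1: 537368565 & 3959279888 = 537235728
Step 2: 537235728 | (1 << 22) = 537235728 | 4194304 = 541430032

541430032


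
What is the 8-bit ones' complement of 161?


161 ^ 255 = 94

94


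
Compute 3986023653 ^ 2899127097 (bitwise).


0b11101101100101011110010011100101 ^ 0b10101100110011010010101100111001 = 0b1000001010110001100111111011100 = 1096339420

1096339420


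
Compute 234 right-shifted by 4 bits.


0b11101010 >> 4 = 0b1110 = 14

14


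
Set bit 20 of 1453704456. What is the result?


1453704456 | (1 << 20) = 1453704456 | 1048576 = 1454753032

1454753032


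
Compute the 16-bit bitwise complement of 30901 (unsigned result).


~0b111100010110101 = 0b1000011101001010 = 34634 (16-bit unsigned)

34634


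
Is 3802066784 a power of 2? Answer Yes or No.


0b11100010100111101110111101100000. Multiple bits set => No

No


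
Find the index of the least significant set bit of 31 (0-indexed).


0b11111. Lowest set bit at position 0

0


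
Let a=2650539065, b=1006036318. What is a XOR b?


2650539065 ^ 1006036318 = 2785730919

2785730919


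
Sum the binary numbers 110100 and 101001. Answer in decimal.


110100 + 101001 = 1011101 = 93

93


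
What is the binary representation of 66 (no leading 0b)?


66 = 1000010 in binary

1000010


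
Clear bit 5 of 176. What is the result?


176 & ~(1 << 5) = 144

144


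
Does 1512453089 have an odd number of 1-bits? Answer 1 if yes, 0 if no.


0b1011010001001100011001111100001 has 15 ones => parity 1

1


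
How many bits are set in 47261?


0b1011100010011101 has 9 set bits

9


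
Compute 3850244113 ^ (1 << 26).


3850244113 ^ (1 << 26) = 3850244113 ^ 67108864 = 3783135249

3783135249


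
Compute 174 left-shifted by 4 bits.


0b10101110 << 4 = 0b101011100000 = 2784

2784


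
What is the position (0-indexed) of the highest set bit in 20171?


0b100111011001011. Highest set bit at position 14

14


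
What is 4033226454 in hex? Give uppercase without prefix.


4033226454 = F06626D6 hex

F06626D6


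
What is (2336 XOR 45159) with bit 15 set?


Step 1: 2336 ^ 45159 = 47431
Step 2: 47431 | (1 << 15) = 47431 | 32768 = 47431

47431


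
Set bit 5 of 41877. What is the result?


41877 | (1 << 5) = 41877 | 32 = 41909

41909


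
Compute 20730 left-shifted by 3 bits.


0b101000011111010 << 3 = 0b101000011111010000 = 165840

165840


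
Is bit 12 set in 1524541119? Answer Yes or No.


0b1011010110111101010011010111111, bit 12 = 0. No

No


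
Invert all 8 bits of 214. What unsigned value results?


214 ^ 255 = 41

41


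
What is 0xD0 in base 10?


D0 hex = 208 decimal

208


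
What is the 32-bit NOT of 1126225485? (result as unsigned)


~0b1000011001000001101011001001101 = 0b10111100110111110010100110110010 = 3168741810 (32-bit unsigned)

3168741810


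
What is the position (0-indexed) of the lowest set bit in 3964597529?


0b11101100010011101111010100011001. Lowest set bit at position 0

0


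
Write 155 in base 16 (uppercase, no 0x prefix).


155 = 9B hex

9B


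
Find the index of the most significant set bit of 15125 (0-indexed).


0b11101100010101. Highest set bit at position 13

13


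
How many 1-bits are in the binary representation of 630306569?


0b100101100100011011011100001001 has 14 set bits

14


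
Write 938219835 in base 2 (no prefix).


938219835 = 110111111011000001100100111011 in binary

110111111011000001100100111011


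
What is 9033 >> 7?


0b10001101001001 >> 7 = 0b1000110 = 70

70


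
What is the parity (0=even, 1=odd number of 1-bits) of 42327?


0b1010010101010111 has 9 ones => parity 1

1


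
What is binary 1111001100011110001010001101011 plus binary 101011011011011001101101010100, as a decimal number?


1111001100011110001010001101011 + 101011011011011001101101010100 = 10100100111111001010111110111111 = 2768023487

2768023487


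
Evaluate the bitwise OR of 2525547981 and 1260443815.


0b10010110100010001100110111001101 | 0b1001011001000001101100010100111 = 0b11011111101010001101110111101111 = 3752386031

3752386031


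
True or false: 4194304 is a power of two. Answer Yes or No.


0b10000000000000000000000. Only one bit set => Yes

Yes


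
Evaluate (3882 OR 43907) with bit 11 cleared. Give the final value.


Step 1: 3882 | 43907 = 44971
Step 2: 44971 & ~(1 << 11) = 42923

42923


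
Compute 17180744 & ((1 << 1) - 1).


17180744 & 1 = 0

0


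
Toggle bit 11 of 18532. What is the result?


18532 ^ (1 << 11) = 18532 ^ 2048 = 16484

16484


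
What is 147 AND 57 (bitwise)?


0b10010011 & 0b111001 = 0b10001 = 17

17


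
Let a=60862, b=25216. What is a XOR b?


60862 ^ 25216 = 36670

36670


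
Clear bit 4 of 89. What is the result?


89 & ~(1 << 4) = 73

73


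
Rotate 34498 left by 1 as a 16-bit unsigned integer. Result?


Rotate 0b1000011011000010 left by 1 (16-bit) = 0b110110000101 = 3461

3461


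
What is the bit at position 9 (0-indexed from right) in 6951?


0b1101100100111, position 9 = 1

1


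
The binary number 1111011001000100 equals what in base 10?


1111011001000100 in decimal = 63044

63044


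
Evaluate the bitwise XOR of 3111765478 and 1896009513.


0b10111001011110011100010111100110 ^ 0b1110001000000101100111100101001 = 0b11001000011110110000101011001111 = 3363506895

3363506895


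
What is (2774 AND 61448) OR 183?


Step 1: 2774 & 61448 = 0
Step 2: 0 | 183 = 183

183


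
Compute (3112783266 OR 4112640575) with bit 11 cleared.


Step 1: 3112783266 | 4112640575 = 4255772607
Step 2: 4255772607 & ~(1 << 11) = 4255770559

4255770559


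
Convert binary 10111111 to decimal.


10111111 in decimal = 191

191


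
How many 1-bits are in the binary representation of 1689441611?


0b1100100101100101101010101001011 has 16 set bits

16


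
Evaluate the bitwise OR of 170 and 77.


0b10101010 | 0b1001101 = 0b11101111 = 239

239


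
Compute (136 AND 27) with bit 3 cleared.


Step 1: 136 & 27 = 8
Step 2: 8 & ~(1 << 3) = 0

0


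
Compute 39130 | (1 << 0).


39130 | (1 << 0) = 39130 | 1 = 39131

39131


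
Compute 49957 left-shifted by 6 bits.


0b1100001100100101 << 6 = 0b1100001100100101000000 = 3197248

3197248


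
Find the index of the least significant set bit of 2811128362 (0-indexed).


0b10100111100011100110101000101010. Lowest set bit at position 1

1


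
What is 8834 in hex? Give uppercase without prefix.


8834 = 2282 hex

2282


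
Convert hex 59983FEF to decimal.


59983FEF hex = 1503150063 decimal

1503150063


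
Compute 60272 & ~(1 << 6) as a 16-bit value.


60272 & ~(1 << 6) = 60208

60208


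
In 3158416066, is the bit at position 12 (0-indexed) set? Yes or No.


0b10111100010000011001101011000010, bit 12 = 1. Yes

Yes


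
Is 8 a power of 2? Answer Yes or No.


0b1000. Only one bit set => Yes

Yes


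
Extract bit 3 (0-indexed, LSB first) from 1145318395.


0b1000100010001000010101111111011, position 3 = 1

1


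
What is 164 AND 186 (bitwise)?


0b10100100 & 0b10111010 = 0b10100000 = 160

160


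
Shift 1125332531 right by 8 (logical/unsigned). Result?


0b1000011000100110011011000110011 >> 8 = 0b10000110001001100110110 = 4395830

4395830


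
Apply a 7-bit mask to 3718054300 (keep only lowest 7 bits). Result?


3718054300 & 127 = 28

28


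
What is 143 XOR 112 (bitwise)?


0b10001111 ^ 0b1110000 = 0b11111111 = 255

255


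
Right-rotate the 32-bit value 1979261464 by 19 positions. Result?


Rotate 0b1110101111110010010001000011000 right by 19 (32-bit) = 0b100100010000110000111010111111 = 608374463

608374463


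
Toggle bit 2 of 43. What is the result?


43 ^ (1 << 2) = 43 ^ 4 = 47

47


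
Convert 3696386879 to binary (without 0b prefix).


3696386879 = 11011100010100100110001100111111 in binary

11011100010100100110001100111111


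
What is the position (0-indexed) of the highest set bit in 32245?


0b111110111110101. Highest set bit at position 14

14


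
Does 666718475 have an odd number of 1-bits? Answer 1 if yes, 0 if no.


0b100111101111010101000100001011 has 16 ones => parity 0

0


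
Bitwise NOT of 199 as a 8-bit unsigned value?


~0b11000111 = 0b111000 = 56 (8-bit unsigned)

56


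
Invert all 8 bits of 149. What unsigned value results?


149 ^ 255 = 106

106


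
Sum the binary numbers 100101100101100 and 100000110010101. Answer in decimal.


100101100101100 + 100000110010101 = 1000110011000001 = 36033

36033


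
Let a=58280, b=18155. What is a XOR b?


58280 ^ 18155 = 42307

42307


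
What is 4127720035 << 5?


0b11110110000010000000001001100011 << 5 = 0b1111011000001000000000100110001100000 = 132087041120

132087041120


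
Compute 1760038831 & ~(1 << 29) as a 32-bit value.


1760038831 & ~(1 << 29) = 1223167919

1223167919


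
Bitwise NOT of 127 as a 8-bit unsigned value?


~0b1111111 = 0b10000000 = 128 (8-bit unsigned)

128


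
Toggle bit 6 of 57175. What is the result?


57175 ^ (1 << 6) = 57175 ^ 64 = 57111

57111


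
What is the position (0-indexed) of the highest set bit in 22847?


0b101100100111111. Highest set bit at position 14

14


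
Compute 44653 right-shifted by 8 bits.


0b1010111001101101 >> 8 = 0b10101110 = 174

174


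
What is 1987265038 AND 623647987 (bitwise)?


0b1110110011100110100001000001110 & 0b100101001011000001110011110011 = 0b100100001000000000000000000010 = 606076930

606076930


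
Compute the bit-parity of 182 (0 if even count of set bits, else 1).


0b10110110 has 5 ones => parity 1

1


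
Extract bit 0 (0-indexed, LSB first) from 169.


0b10101001, position 0 = 1

1


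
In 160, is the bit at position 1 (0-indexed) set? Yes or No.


0b10100000, bit 1 = 0. No

No


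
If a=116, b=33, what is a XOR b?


116 ^ 33 = 85

85


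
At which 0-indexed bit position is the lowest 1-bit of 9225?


0b10010000001001. Lowest set bit at position 0

0


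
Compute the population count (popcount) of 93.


0b1011101 has 5 set bits

5


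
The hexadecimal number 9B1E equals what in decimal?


9B1E hex = 39710 decimal

39710


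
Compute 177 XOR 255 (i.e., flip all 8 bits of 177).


177 ^ 255 = 78

78


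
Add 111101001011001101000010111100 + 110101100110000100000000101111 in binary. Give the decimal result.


111101001011001101000010111100 + 110101100110000100000000101111 = 1110010110001010001000011101011 = 1925517547

1925517547


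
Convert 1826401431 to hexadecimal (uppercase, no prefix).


1826401431 = 6CDCAC97 hex

6CDCAC97


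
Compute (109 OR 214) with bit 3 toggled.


Step 1: 109 | 214 = 255
Step 2: 255 ^ (1 << 3) = 255 ^ 8 = 247

247


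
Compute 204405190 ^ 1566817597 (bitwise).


0b1100001011101111100111000110 ^ 0b1011101011000111011110100111101 = 0b1010001010011010100010011111011 = 1364018427

1364018427


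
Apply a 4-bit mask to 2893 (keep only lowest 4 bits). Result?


2893 & 15 = 13

13


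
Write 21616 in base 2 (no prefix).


21616 = 101010001110000 in binary

101010001110000


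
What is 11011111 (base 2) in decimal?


11011111 in decimal = 223

223


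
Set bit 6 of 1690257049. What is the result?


1690257049 | (1 << 6) = 1690257049 | 64 = 1690257113

1690257113


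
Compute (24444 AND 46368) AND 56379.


Step 1: 24444 & 46368 = 5408
Step 2: 5408 & 56379 = 5152

5152


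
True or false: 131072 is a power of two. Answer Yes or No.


0b100000000000000000. Only one bit set => Yes

Yes


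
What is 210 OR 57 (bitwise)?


0b11010010 | 0b111001 = 0b11111011 = 251

251


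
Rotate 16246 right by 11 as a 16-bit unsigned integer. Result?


Rotate 0b11111101110110 right by 11 (16-bit) = 0b1110111011000111 = 61127

61127


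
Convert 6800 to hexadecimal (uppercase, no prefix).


6800 = 1A90 hex

1A90


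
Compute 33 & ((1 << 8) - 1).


33 & 255 = 33

33


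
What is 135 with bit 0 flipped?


135 ^ (1 << 0) = 135 ^ 1 = 134

134


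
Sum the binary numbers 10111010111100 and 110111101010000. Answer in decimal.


10111010111100 + 110111101010000 = 1001111000001100 = 40460

40460


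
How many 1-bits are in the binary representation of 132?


0b10000100 has 2 set bits

2


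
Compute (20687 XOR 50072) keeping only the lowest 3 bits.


Step 1: 20687 ^ 50072 = 37719
Step 2: 37719 & 7 = 7

7


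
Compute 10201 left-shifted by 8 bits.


0b10011111011001 << 8 = 0b1001111101100100000000 = 2611456

2611456


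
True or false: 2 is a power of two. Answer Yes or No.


0b10. Only one bit set => Yes

Yes


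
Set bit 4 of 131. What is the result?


131 | (1 << 4) = 131 | 16 = 147

147


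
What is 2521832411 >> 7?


0b10010110010100000001101111011011 >> 7 = 0b1001011001010000000110111 = 19701815

19701815


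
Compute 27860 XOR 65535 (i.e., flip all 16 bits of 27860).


27860 ^ 65535 = 37675

37675


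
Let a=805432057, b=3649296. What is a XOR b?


805432057 ^ 3649296 = 808863209

808863209


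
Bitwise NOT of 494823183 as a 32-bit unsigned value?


~0b11101011111100110011100001111 = 0b11100010100000011001100011110000 = 3800144112 (32-bit unsigned)

3800144112


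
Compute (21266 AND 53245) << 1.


Step 1: 21266 & 53245 = 17168
Step 2: 17168 << 1 = 34336

34336


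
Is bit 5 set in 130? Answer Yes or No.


0b10000010, bit 5 = 0. No

No


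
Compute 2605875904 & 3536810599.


0b10011011010100101000001011000000 & 0b11010010110011110111001001100111 = 0b10010010010000100000001001000000 = 2453799488

2453799488


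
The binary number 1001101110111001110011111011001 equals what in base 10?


1001101110111001110011111011001 in decimal = 1306322905

1306322905


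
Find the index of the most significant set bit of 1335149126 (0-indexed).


0b1001111100101001100001001000110. Highest set bit at position 30

30


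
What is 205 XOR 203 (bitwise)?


0b11001101 ^ 0b11001011 = 0b110 = 6

6


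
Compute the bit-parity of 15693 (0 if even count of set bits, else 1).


0b11110101001101 has 9 ones => parity 1

1


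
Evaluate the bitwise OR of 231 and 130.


0b11100111 | 0b10000010 = 0b11100111 = 231

231


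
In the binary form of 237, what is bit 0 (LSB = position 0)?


0b11101101, position 0 = 1

1


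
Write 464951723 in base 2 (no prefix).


464951723 = 11011101101101001100110101011 in binary

11011101101101001100110101011


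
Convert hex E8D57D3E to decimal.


E8D57D3E hex = 3906305342 decimal

3906305342


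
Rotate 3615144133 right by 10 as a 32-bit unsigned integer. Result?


Rotate 0b11010111011110101011100011000101 right by 10 (32-bit) = 0b110001011101011101111010101110 = 829808302

829808302
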